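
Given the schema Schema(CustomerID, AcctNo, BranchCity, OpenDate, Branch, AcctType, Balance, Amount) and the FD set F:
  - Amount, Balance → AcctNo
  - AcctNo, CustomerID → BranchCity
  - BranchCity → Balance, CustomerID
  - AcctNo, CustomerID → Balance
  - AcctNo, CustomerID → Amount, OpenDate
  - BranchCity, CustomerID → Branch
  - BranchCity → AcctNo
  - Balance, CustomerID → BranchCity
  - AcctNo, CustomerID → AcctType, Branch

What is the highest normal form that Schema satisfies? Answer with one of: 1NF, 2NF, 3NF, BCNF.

Candidate keys: {AcctNo, CustomerID}, {Balance, CustomerID}, {BranchCity}. Prime attributes: {AcctNo, Balance, BranchCity, CustomerID}.
For Amount, Balance → AcctNo we have {Amount, Balance}⁺ = {AcctNo, Amount, Balance}; {Amount, Balance} is not a superkey, so BCNF fails.
Its right-hand attributes {AcctNo} are all prime, as are those of every other non-superkey FD — the relation is in 3NF.

3NF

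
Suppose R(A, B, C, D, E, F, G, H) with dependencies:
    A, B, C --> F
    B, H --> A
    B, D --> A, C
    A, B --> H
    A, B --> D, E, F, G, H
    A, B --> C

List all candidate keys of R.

{B} never appears on the right of any FD, so every key must include it.
{A, B}⁺ = {A, B, C, D, E, F, G, H}, which is every attribute, so {A, B} is a candidate key.
{B, D}⁺ = {A, B, C, D, E, F, G, H}, which is every attribute, so {B, D} is a candidate key.
{B, H}⁺ = {A, B, C, D, E, F, G, H}, which is every attribute, so {B, H} is a candidate key.
Any other superkey properly contains one of these, so there are no further candidate keys.

{A, B}, {B, D}, {B, H}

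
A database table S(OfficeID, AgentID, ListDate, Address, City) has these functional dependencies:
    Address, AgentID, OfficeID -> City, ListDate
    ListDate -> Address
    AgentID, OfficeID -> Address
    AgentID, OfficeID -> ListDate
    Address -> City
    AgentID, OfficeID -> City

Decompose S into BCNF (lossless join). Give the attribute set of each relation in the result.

Candidate key of the original relation: {AgentID, OfficeID}.
In {Address, AgentID, City, ListDate, OfficeID}, {ListDate} is not a superkey ({ListDate}⁺ restricted to this set is {Address, City, ListDate}), so split on ListDate -> Address, City into {Address, City, ListDate} and {AgentID, ListDate, OfficeID}.
In {Address, City, ListDate}, {Address} is not a superkey ({Address}⁺ restricted to this set is {Address, City}), so split on Address -> City into {Address, City} and {Address, ListDate}.
{Address, City} has no BCNF violation.
{Address, ListDate} has no BCNF violation.
{AgentID, ListDate, OfficeID} has no BCNF violation.

{Address, City}; {Address, ListDate}; {AgentID, ListDate, OfficeID}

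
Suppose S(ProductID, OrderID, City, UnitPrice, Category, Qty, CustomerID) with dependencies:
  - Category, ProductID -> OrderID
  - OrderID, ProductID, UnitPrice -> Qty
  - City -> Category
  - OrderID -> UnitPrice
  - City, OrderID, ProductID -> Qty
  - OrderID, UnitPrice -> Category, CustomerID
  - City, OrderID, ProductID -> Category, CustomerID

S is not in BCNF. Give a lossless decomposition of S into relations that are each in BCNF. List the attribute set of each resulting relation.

{Category, City}; {Category, CustomerID, OrderID, UnitPrice}; {City, ProductID}; {OrderID, ProductID, Qty}

Candidate key of the original relation: {City, ProductID}.
In {Category, City, CustomerID, OrderID, ProductID, Qty, UnitPrice}, {Category, ProductID} is not a superkey ({Category, ProductID}⁺ restricted to this set is {Category, CustomerID, OrderID, ProductID, Qty, UnitPrice}), so split on Category, ProductID -> CustomerID, OrderID, Qty, UnitPrice into {Category, CustomerID, OrderID, ProductID, Qty, UnitPrice} and {Category, City, ProductID}.
In {Category, CustomerID, OrderID, ProductID, Qty, UnitPrice}, {OrderID} is not a superkey ({OrderID}⁺ restricted to this set is {Category, CustomerID, OrderID, UnitPrice}), so split on OrderID -> Category, CustomerID, UnitPrice into {Category, CustomerID, OrderID, UnitPrice} and {OrderID, ProductID, Qty}.
{Category, CustomerID, OrderID, UnitPrice} has no BCNF violation.
{OrderID, ProductID, Qty} has no BCNF violation.
In {Category, City, ProductID}, {City} is not a superkey ({City}⁺ restricted to this set is {Category, City}), so split on City -> Category into {Category, City} and {City, ProductID}.
{Category, City} has no BCNF violation.
{City, ProductID} has no BCNF violation.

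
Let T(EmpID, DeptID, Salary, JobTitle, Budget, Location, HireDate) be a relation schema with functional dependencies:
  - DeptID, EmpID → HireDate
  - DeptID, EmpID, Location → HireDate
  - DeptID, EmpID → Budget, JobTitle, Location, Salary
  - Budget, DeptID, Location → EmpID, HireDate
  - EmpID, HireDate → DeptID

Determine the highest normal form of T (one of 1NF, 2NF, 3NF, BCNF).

BCNF

Candidate keys: {Budget, DeptID, Location}, {DeptID, EmpID}, {EmpID, HireDate}. Prime attributes: {Budget, DeptID, EmpID, HireDate, Location}.
Each dependency's left side is a superkey — BCNF holds.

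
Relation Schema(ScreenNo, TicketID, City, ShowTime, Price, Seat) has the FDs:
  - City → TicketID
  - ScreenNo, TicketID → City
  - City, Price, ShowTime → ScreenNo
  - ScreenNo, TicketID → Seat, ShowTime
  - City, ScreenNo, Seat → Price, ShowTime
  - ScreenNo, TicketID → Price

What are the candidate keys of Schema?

{City, Price, ShowTime}, {City, ScreenNo}, {ScreenNo, TicketID}

{City, ScreenNo} is a candidate key since {City, ScreenNo}⁺ = {City, Price, ScreenNo, Seat, ShowTime, TicketID} covers every attribute.
{ScreenNo, TicketID} is a candidate key since {ScreenNo, TicketID}⁺ = {City, Price, ScreenNo, Seat, ShowTime, TicketID} covers every attribute.
{City, Price, ShowTime} is a candidate key since {City, Price, ShowTime}⁺ = {City, Price, ScreenNo, Seat, ShowTime, TicketID} covers every attribute.
No proper subset of any of these is a key, and no other minimal superkey exists.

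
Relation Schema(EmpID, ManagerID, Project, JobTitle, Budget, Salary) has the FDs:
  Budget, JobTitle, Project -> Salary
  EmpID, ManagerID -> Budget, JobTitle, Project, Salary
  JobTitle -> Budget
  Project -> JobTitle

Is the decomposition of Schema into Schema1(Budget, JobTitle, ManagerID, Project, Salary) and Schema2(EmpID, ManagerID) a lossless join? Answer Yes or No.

Schema1 ∩ Schema2 = {ManagerID}; its closure under F is {ManagerID}.
Schema1 ⊄ {ManagerID} and Schema2 ⊄ {ManagerID}, so the split is lossy.

No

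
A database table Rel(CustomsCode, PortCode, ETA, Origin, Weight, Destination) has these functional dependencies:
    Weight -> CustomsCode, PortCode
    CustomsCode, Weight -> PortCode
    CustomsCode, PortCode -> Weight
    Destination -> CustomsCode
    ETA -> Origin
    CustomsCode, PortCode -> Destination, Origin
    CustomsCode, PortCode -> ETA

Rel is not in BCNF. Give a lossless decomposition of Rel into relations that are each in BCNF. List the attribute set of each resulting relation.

{CustomsCode, Destination}; {Destination, ETA, PortCode, Weight}; {ETA, Origin}

Candidate keys of the original relation: {CustomsCode, PortCode}, {Destination, PortCode}, {Weight}.
In {CustomsCode, Destination, ETA, Origin, PortCode, Weight}, {Destination} is not a superkey ({Destination}⁺ restricted to this set is {CustomsCode, Destination}), so split on Destination -> CustomsCode into {CustomsCode, Destination} and {Destination, ETA, Origin, PortCode, Weight}.
{CustomsCode, Destination} has no BCNF violation.
In {Destination, ETA, Origin, PortCode, Weight}, {ETA} is not a superkey ({ETA}⁺ restricted to this set is {ETA, Origin}), so split on ETA -> Origin into {ETA, Origin} and {Destination, ETA, PortCode, Weight}.
{ETA, Origin} has no BCNF violation.
{Destination, ETA, PortCode, Weight} has no BCNF violation.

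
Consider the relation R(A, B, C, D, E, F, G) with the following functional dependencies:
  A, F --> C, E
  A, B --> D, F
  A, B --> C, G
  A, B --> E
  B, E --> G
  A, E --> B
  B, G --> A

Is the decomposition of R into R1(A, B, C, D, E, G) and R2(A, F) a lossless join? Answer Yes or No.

No

R1 ∩ R2 = {A}; its closure under F is {A}.
R1 ⊄ {A} and R2 ⊄ {A}, so the split is lossy.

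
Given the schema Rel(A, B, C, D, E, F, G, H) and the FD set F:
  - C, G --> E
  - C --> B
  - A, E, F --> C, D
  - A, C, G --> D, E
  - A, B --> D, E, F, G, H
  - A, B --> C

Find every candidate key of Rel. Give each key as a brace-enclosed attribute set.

No FD produces {A}, so it must be in every candidate key.
{A, B} is a candidate key since {A, B}⁺ = {A, B, C, D, E, F, G, H} covers every attribute.
{A, C} is a candidate key since {A, C}⁺ = {A, B, C, D, E, F, G, H} covers every attribute.
{A, E, F} is a candidate key since {A, E, F}⁺ = {A, B, C, D, E, F, G, H} covers every attribute.
No proper subset of any of these is a key, and no other minimal superkey exists.

{A, B}, {A, C}, {A, E, F}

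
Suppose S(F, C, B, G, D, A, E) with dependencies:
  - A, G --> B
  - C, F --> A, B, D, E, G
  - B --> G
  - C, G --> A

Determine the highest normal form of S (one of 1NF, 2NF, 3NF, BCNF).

Candidate key: {C, F}. Prime attributes: {C, F}.
A, G --> B: {A, G}⁺ = {A, B, G}, which is not all of the attributes, so the left side is not a superkey — BCNF is violated.
A, G --> B has non-prime {B} on the right and a non-superkey on the left, so 3NF fails.
No proper subset of a key has a non-prime attribute in its closure, so there is no partial dependency; 2NF holds.

2NF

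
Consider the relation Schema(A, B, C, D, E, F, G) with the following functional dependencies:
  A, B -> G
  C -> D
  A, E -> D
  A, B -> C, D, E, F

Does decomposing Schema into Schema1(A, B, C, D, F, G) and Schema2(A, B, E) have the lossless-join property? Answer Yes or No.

The shared attributes are {A, B} and {A, B}⁺ = {A, B, C, D, E, F, G}.
Since Schema1 ⊆ {A, B, C, D, E, F, G}, the intersection is a superkey of Schema1; the decomposition is lossless.

Yes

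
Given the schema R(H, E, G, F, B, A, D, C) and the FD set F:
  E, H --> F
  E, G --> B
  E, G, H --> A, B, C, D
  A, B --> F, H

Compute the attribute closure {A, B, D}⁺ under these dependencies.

Start with {A, B, D}.
A, B --> F, H applies; add {F, H} → now {A, B, D, F, H}.
No further FD applies.

{A, B, D, F, H}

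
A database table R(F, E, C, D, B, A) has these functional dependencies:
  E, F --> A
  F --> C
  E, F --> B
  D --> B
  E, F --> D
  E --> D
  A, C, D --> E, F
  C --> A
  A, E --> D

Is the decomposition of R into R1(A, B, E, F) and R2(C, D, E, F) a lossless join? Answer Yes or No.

Yes

The shared attributes are {E, F} and {E, F}⁺ = {A, B, C, D, E, F}.
Since R1 ⊆ {A, B, C, D, E, F}, the intersection is a superkey of R1; the decomposition is lossless.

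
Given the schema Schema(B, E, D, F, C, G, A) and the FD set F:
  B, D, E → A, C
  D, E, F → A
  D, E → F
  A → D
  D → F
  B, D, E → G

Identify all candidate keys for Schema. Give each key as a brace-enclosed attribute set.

{A, B, E}, {B, D, E}

{B, E} never appear on the right of any FD, so every key must include all of them.
{A, B, E}⁺ = {A, B, C, D, E, F, G}, which is every attribute, so {A, B, E} is a candidate key.
{B, D, E}⁺ = {A, B, C, D, E, F, G}, which is every attribute, so {B, D, E} is a candidate key.
Any other superkey properly contains one of these, so there are no further candidate keys.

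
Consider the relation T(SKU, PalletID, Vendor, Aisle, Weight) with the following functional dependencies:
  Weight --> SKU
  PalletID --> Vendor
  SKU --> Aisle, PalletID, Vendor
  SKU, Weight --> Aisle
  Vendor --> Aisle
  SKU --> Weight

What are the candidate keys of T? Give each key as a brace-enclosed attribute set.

{SKU}⁺ = {Aisle, PalletID, SKU, Vendor, Weight} — all of the relation — so {SKU} is a candidate key.
{Weight}⁺ = {Aisle, PalletID, SKU, Vendor, Weight} — all of the relation — so {Weight} is a candidate key.
No proper subset of any of these is a key, and no other minimal superkey exists.

{SKU}, {Weight}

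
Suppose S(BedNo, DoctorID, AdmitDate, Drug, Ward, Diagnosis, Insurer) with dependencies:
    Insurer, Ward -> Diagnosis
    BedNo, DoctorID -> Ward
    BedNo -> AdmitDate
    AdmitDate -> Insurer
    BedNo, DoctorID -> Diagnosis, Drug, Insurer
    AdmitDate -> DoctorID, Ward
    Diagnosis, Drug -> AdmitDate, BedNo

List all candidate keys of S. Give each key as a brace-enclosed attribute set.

{BedNo} is a candidate key since {BedNo}⁺ = {AdmitDate, BedNo, Diagnosis, DoctorID, Drug, Insurer, Ward} covers every attribute.
{AdmitDate, Drug} is a candidate key since {AdmitDate, Drug}⁺ = {AdmitDate, BedNo, Diagnosis, DoctorID, Drug, Insurer, Ward} covers every attribute.
{Diagnosis, Drug} is a candidate key since {Diagnosis, Drug}⁺ = {AdmitDate, BedNo, Diagnosis, DoctorID, Drug, Insurer, Ward} covers every attribute.
{Drug, Insurer, Ward} is a candidate key since {Drug, Insurer, Ward}⁺ = {AdmitDate, BedNo, Diagnosis, DoctorID, Drug, Insurer, Ward} covers every attribute.
No proper subset of any of these is a key, and no other minimal superkey exists.

{AdmitDate, Drug}, {BedNo}, {Diagnosis, Drug}, {Drug, Insurer, Ward}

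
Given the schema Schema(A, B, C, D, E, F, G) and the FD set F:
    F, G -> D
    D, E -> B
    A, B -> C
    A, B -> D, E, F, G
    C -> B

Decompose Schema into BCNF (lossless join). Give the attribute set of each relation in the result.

Candidate keys of the original relation: {A, B}, {A, C}, {A, D, E}, {A, E, F, G}.
Within {A, B, C, D, E, F, G}: {F, G}⁺ ∩ {A, B, C, D, E, F, G} = {D, F, G}, not the whole set, so F, G -> D violates BCNF; decompose into {D, F, G} and {A, B, C, E, F, G}.
{D, F, G} is in BCNF.
Within {A, B, C, E, F, G}: {C}⁺ ∩ {A, B, C, E, F, G} = {B, C}, not the whole set, so C -> B violates BCNF; decompose into {B, C} and {A, C, E, F, G}.
{B, C} is in BCNF.
{A, C, E, F, G} is in BCNF.

{A, C, E, F, G}; {B, C}; {D, F, G}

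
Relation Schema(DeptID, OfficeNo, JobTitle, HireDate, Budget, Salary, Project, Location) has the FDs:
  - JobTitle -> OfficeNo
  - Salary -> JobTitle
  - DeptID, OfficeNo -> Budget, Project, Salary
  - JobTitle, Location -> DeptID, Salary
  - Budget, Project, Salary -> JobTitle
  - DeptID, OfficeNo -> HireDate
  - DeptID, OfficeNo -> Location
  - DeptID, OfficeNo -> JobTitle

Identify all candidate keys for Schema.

{DeptID, JobTitle}⁺ = {Budget, DeptID, HireDate, JobTitle, Location, OfficeNo, Project, Salary} — all of the relation — so {DeptID, JobTitle} is a candidate key.
{DeptID, OfficeNo}⁺ = {Budget, DeptID, HireDate, JobTitle, Location, OfficeNo, Project, Salary} — all of the relation — so {DeptID, OfficeNo} is a candidate key.
{DeptID, Salary}⁺ = {Budget, DeptID, HireDate, JobTitle, Location, OfficeNo, Project, Salary} — all of the relation — so {DeptID, Salary} is a candidate key.
{JobTitle, Location}⁺ = {Budget, DeptID, HireDate, JobTitle, Location, OfficeNo, Project, Salary} — all of the relation — so {JobTitle, Location} is a candidate key.
{Location, Salary}⁺ = {Budget, DeptID, HireDate, JobTitle, Location, OfficeNo, Project, Salary} — all of the relation — so {Location, Salary} is a candidate key.
No proper subset of any of these is a key, and no other minimal superkey exists.

{DeptID, JobTitle}, {DeptID, OfficeNo}, {DeptID, Salary}, {JobTitle, Location}, {Location, Salary}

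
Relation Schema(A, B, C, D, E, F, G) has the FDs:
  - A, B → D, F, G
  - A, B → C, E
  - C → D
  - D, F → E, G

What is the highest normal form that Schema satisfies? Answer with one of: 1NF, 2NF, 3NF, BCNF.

2NF

Candidate key: {A, B}. Prime attributes: {A, B}.
For C → D we have {C}⁺ = {C, D}; {C} is not a superkey, so BCNF fails.
C → D has non-prime {D} on the right and a non-superkey on the left, so 3NF fails.
Checking every proper subset of each key, none determines a non-prime attribute — 2NF is satisfied.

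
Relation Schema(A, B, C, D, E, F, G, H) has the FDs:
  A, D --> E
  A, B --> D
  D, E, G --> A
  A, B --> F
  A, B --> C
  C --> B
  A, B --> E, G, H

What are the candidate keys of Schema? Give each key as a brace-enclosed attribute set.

{A, B} is a candidate key since {A, B}⁺ = {A, B, C, D, E, F, G, H} covers every attribute.
{A, C} is a candidate key since {A, C}⁺ = {A, B, C, D, E, F, G, H} covers every attribute.
{B, D, E, G} is a candidate key since {B, D, E, G}⁺ = {A, B, C, D, E, F, G, H} covers every attribute.
{C, D, E, G} is a candidate key since {C, D, E, G}⁺ = {A, B, C, D, E, F, G, H} covers every attribute.
Any other superkey properly contains one of these, so there are no further candidate keys.

{A, B}, {A, C}, {B, D, E, G}, {C, D, E, G}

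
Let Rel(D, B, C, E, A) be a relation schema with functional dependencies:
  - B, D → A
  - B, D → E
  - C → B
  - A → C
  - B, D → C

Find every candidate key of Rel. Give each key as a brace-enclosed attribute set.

No FD produces {D}, so it must be in every candidate key.
Closure of {A, D} is {A, B, C, D, E}, the whole schema; {A, D} is a candidate key.
Closure of {B, D} is {A, B, C, D, E}, the whole schema; {B, D} is a candidate key.
Closure of {C, D} is {A, B, C, D, E}, the whole schema; {C, D} is a candidate key.
These are minimal and exhaustive — every other superkey contains one of them.

{A, D}, {B, D}, {C, D}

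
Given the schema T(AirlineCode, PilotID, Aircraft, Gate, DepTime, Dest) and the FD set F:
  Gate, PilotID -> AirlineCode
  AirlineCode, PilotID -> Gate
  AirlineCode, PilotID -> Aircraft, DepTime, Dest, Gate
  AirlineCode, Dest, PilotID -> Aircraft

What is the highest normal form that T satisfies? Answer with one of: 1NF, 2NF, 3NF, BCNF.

Candidate keys: {AirlineCode, PilotID}, {Gate, PilotID}. Prime attributes: {AirlineCode, Gate, PilotID}.
The left-hand side of every FD is a superkey, so BCNF is satisfied.

BCNF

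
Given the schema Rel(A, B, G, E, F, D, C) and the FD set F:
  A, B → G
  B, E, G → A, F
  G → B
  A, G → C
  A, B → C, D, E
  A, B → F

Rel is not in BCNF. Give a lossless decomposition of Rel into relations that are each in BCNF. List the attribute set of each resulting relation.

Candidate keys of the original relation: {A, B}, {A, G}, {E, G}.
In {A, B, C, D, E, F, G}, {G} is not a superkey ({G}⁺ restricted to this set is {B, G}), so split on G → B into {B, G} and {A, C, D, E, F, G}.
{B, G} has no BCNF violation.
{A, C, D, E, F, G} has no BCNF violation.

{A, C, D, E, F, G}; {B, G}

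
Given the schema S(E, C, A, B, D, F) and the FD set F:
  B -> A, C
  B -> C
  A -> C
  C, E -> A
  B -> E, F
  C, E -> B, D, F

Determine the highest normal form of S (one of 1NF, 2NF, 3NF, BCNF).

Candidate keys: {A, E}, {B}, {C, E}. Prime attributes: {A, B, C, E}.
For A -> C we have {A}⁺ = {A, C}; {A} is not a superkey, so BCNF fails.
Since {C} ⊆ prime attributes and every other non-superkey FD also has a prime right side, the schema is in 3NF.

3NF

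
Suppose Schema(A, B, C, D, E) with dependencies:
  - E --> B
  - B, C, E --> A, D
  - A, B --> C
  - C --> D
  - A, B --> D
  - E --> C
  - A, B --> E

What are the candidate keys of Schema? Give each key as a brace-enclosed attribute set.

{A, B}, {E}

{E}⁺ = {A, B, C, D, E}, which is every attribute, so {E} is a candidate key.
{A, B}⁺ = {A, B, C, D, E}, which is every attribute, so {A, B} is a candidate key.
These are minimal and exhaustive — every other superkey contains one of them.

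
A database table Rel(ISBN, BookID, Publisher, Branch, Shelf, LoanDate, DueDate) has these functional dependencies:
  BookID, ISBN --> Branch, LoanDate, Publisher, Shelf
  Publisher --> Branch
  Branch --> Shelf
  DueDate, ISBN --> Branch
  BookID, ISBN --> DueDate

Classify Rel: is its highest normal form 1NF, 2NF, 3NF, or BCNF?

2NF

Candidate key: {BookID, ISBN}. Prime attributes: {BookID, ISBN}.
Publisher --> Branch breaks BCNF: {Publisher}⁺ = {Branch, Publisher, Shelf}, so {Publisher} is not a superkey.
Because {Branch} is non-prime and the left side of Publisher --> Branch is not a superkey, the relation is not in 3NF.
No proper subset of a key has a non-prime attribute in its closure, so there is no partial dependency; 2NF holds.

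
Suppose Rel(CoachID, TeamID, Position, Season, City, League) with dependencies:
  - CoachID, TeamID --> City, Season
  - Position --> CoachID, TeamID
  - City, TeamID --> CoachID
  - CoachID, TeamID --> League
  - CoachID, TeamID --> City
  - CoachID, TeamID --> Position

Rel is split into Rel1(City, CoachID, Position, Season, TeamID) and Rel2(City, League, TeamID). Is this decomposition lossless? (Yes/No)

The shared attributes are {City, TeamID} and {City, TeamID}⁺ = {City, CoachID, League, Position, Season, TeamID}.
This includes all of Rel1, so the common attributes are a superkey of Rel1 — the join is lossless.

Yes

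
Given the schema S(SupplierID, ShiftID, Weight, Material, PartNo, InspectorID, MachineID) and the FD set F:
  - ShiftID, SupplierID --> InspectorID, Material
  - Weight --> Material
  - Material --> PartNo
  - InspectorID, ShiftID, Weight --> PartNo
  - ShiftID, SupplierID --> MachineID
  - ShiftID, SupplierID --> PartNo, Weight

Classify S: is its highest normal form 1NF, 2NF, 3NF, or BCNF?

2NF

Candidate key: {ShiftID, SupplierID}. Prime attributes: {ShiftID, SupplierID}.
For Weight --> Material we have {Weight}⁺ = {Material, PartNo, Weight}; {Weight} is not a superkey, so BCNF fails.
Weight --> Material determines the non-prime attribute {Material} from a non-superkey — 3NF is violated.
Checking every proper subset of each key, none determines a non-prime attribute — 2NF is satisfied.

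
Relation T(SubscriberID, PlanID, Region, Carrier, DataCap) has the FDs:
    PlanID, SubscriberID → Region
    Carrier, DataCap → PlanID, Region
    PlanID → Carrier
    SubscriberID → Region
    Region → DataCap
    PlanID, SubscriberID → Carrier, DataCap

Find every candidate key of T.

{Carrier, SubscriberID}, {PlanID, SubscriberID}

{SubscriberID} never appears on the right of any FD, so every key must include it.
{Carrier, SubscriberID}⁺ = {Carrier, DataCap, PlanID, Region, SubscriberID} — all of the relation — so {Carrier, SubscriberID} is a candidate key.
{PlanID, SubscriberID}⁺ = {Carrier, DataCap, PlanID, Region, SubscriberID} — all of the relation — so {PlanID, SubscriberID} is a candidate key.
Any other superkey properly contains one of these, so there are no further candidate keys.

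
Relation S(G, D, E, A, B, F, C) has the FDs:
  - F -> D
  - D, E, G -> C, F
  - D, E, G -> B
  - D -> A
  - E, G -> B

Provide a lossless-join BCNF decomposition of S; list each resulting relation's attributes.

{A, D}; {B, E, G}; {C, E, F, G}; {D, F}

Candidate keys of the original relation: {D, E, G}, {E, F, G}.
{A, B, C, D, E, F, G}: {F} determines {A, D, F} here but is not a superkey — split on F -> A, D, giving {A, D, F} and {B, C, E, F, G}.
{A, D, F}: {D} determines {A, D} here but is not a superkey — split on D -> A, giving {A, D} and {D, F}.
{A, D} has no BCNF violation.
{D, F} has no BCNF violation.
{B, C, E, F, G}: {E, G} determines {B, E, G} here but is not a superkey — split on E, G -> B, giving {B, E, G} and {C, E, F, G}.
{B, E, G} has no BCNF violation.
{C, E, F, G} has no BCNF violation.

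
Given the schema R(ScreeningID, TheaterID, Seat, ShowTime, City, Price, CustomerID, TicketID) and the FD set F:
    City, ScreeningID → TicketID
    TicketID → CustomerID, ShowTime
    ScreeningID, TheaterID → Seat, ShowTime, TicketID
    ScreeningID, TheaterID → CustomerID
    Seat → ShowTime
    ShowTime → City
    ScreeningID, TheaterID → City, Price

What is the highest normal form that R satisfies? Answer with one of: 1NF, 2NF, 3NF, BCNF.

Candidate key: {ScreeningID, TheaterID}. Prime attributes: {ScreeningID, TheaterID}.
City, ScreeningID → TicketID: {City, ScreeningID}⁺ = {City, CustomerID, ScreeningID, ShowTime, TicketID}, which is not all of the attributes, so the left side is not a superkey — BCNF is violated.
City, ScreeningID → TicketID determines the non-prime attribute {TicketID} from a non-superkey — 3NF is violated.
No proper subset of a key has a non-prime attribute in its closure, so there is no partial dependency; 2NF holds.

2NF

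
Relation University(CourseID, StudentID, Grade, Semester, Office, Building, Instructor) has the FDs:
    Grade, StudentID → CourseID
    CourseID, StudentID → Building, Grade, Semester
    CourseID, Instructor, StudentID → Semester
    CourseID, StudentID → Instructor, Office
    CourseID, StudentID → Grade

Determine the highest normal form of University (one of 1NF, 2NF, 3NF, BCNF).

BCNF

Candidate keys: {CourseID, StudentID}, {Grade, StudentID}. Prime attributes: {CourseID, Grade, StudentID}.
Every FD has a superkey on the left, so the relation is in BCNF.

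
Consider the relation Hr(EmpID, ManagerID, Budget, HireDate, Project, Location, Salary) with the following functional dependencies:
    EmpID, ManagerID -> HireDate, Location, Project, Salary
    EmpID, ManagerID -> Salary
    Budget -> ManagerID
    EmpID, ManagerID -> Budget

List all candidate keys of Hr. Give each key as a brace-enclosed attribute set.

{EmpID} never appears on the right of any FD, so every key must include it.
{Budget, EmpID}⁺ = {Budget, EmpID, HireDate, Location, ManagerID, Project, Salary}, which is every attribute, so {Budget, EmpID} is a candidate key.
{EmpID, ManagerID}⁺ = {Budget, EmpID, HireDate, Location, ManagerID, Project, Salary}, which is every attribute, so {EmpID, ManagerID} is a candidate key.
No proper subset of any of these is a key, and no other minimal superkey exists.

{Budget, EmpID}, {EmpID, ManagerID}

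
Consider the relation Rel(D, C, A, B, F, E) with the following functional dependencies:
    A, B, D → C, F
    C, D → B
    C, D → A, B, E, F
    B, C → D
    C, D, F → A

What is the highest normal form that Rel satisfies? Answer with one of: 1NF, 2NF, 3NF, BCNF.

BCNF

Candidate keys: {A, B, D}, {B, C}, {C, D}. Prime attributes: {A, B, C, D}.
Every FD has a superkey on the left, so the relation is in BCNF.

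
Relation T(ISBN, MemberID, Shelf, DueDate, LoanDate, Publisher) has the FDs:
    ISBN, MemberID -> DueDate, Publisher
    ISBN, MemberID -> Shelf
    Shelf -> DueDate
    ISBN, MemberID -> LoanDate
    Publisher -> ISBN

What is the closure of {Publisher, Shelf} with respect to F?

Start with {Publisher, Shelf}.
Shelf -> DueDate applies; add {DueDate} → now {DueDate, Publisher, Shelf}.
Publisher -> ISBN applies; add {ISBN} → now {DueDate, ISBN, Publisher, Shelf}.
No further FD applies.

{DueDate, ISBN, Publisher, Shelf}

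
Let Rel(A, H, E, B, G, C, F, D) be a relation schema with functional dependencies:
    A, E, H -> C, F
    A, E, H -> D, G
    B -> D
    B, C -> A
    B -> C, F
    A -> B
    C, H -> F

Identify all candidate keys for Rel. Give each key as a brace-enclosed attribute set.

{A, E, H}, {B, E, H}

Attributes never on any right-hand side: {E, H} — every candidate key must contain all of them.
{A, E, H} is a candidate key since {A, E, H}⁺ = {A, B, C, D, E, F, G, H} covers every attribute.
{B, E, H} is a candidate key since {B, E, H}⁺ = {A, B, C, D, E, F, G, H} covers every attribute.
Any other superkey properly contains one of these, so there are no further candidate keys.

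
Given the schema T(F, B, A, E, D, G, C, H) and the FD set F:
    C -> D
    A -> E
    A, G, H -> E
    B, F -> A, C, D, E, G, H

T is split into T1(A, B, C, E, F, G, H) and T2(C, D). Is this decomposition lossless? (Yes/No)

Yes

Common attributes: {C}; their closure is {C, D}.
Since T2 ⊆ {C, D}, the intersection is a superkey of T2; the decomposition is lossless.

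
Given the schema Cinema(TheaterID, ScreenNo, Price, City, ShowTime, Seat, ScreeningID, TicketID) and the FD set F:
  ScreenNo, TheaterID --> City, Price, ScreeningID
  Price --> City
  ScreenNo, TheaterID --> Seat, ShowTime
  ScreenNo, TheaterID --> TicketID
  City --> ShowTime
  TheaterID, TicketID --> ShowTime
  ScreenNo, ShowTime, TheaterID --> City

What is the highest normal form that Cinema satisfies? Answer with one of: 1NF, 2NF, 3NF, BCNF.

Candidate key: {ScreenNo, TheaterID}. Prime attributes: {ScreenNo, TheaterID}.
Price --> City breaks BCNF: {Price}⁺ = {City, Price, ShowTime}, so {Price} is not a superkey.
Price --> City has non-prime {City} on the right and a non-superkey on the left, so 3NF fails.
No proper subset of a key has a non-prime attribute in its closure, so there is no partial dependency; 2NF holds.

2NF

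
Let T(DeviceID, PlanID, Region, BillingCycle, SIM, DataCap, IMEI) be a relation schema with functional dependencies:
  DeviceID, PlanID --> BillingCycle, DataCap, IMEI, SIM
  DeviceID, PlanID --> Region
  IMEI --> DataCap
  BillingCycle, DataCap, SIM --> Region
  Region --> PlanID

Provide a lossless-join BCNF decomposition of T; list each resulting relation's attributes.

{BillingCycle, DeviceID, IMEI, SIM}; {BillingCycle, IMEI, Region, SIM}; {DataCap, IMEI}; {PlanID, Region}

Candidate keys of the original relation: {BillingCycle, DataCap, DeviceID, SIM}, {BillingCycle, DeviceID, IMEI, SIM}, {DeviceID, PlanID}, {DeviceID, Region}.
{BillingCycle, DataCap, DeviceID, IMEI, PlanID, Region, SIM}: {IMEI} determines {DataCap, IMEI} here but is not a superkey — split on IMEI --> DataCap, giving {DataCap, IMEI} and {BillingCycle, DeviceID, IMEI, PlanID, Region, SIM}.
{DataCap, IMEI} has no BCNF violation.
{BillingCycle, DeviceID, IMEI, PlanID, Region, SIM}: {Region} determines {PlanID, Region} here but is not a superkey — split on Region --> PlanID, giving {PlanID, Region} and {BillingCycle, DeviceID, IMEI, Region, SIM}.
{PlanID, Region} has no BCNF violation.
{BillingCycle, DeviceID, IMEI, Region, SIM}: {BillingCycle, IMEI, SIM} determines {BillingCycle, IMEI, Region, SIM} here but is not a superkey — split on BillingCycle, IMEI, SIM --> Region, giving {BillingCycle, IMEI, Region, SIM} and {BillingCycle, DeviceID, IMEI, SIM}.
{BillingCycle, IMEI, Region, SIM} has no BCNF violation.
{BillingCycle, DeviceID, IMEI, SIM} has no BCNF violation.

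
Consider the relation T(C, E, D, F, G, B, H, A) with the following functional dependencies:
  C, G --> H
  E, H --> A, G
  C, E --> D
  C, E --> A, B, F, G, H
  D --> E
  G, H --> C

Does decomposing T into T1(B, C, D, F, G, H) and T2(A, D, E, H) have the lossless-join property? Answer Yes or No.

Yes

Common attributes: {D, H}; their closure is {A, B, C, D, E, F, G, H}.
T1 is contained in that closure, so T1 ∩ T2 --> T1 holds and the join is lossless.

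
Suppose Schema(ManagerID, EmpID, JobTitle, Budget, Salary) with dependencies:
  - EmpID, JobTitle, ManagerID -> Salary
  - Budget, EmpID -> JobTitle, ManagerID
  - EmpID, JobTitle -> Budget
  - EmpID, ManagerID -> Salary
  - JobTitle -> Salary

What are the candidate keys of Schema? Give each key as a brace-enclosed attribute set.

No FD produces {EmpID}, so it must be in every candidate key.
Closure of {Budget, EmpID} is {Budget, EmpID, JobTitle, ManagerID, Salary}, the whole schema; {Budget, EmpID} is a candidate key.
Closure of {EmpID, JobTitle} is {Budget, EmpID, JobTitle, ManagerID, Salary}, the whole schema; {EmpID, JobTitle} is a candidate key.
These are minimal and exhaustive — every other superkey contains one of them.

{Budget, EmpID}, {EmpID, JobTitle}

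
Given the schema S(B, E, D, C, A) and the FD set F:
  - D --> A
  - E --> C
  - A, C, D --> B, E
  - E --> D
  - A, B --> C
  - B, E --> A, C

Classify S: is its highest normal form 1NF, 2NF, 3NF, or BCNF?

1NF

Candidate keys: {B, D}, {C, D}, {E}. Prime attributes: {B, C, D, E}.
D --> A: {D}⁺ = {A, D}, which is not all of the attributes, so the left side is not a superkey — BCNF is violated.
D --> A has non-prime {A} on the right and a non-superkey on the left, so 3NF fails.
{D} is a proper subset of the key {B, D}, and {D}⁺ contains the non-prime attribute {A} — a partial dependency, so 2NF is violated.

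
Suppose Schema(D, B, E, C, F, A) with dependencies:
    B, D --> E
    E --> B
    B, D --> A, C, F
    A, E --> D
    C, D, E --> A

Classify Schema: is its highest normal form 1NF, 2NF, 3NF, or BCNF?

Candidate keys: {A, E}, {B, D}, {D, E}. Prime attributes: {A, B, D, E}.
E --> B: {E}⁺ = {B, E}, which is not all of the attributes, so the left side is not a superkey — BCNF is violated.
Its right-hand attributes {B} are all prime, as are those of every other non-superkey FD — the relation is in 3NF.

3NF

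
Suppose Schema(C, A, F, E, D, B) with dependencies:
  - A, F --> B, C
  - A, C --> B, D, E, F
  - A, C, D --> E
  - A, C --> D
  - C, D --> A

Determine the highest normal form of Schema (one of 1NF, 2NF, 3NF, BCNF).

Candidate keys: {A, C}, {A, F}, {C, D}. Prime attributes: {A, C, D, F}.
Every FD has a superkey on the left, so the relation is in BCNF.

BCNF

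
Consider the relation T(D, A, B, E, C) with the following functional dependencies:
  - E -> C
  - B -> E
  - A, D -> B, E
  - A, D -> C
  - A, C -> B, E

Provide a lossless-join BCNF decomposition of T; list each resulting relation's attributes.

{A, B, D}; {B, E}; {C, E}

Candidate key of the original relation: {A, D}.
In {A, B, C, D, E}, {E} is not a superkey ({E}⁺ restricted to this set is {C, E}), so split on E -> C into {C, E} and {A, B, D, E}.
{C, E} has no BCNF violation.
In {A, B, D, E}, {B} is not a superkey ({B}⁺ restricted to this set is {B, E}), so split on B -> E into {B, E} and {A, B, D}.
{B, E} has no BCNF violation.
{A, B, D} has no BCNF violation.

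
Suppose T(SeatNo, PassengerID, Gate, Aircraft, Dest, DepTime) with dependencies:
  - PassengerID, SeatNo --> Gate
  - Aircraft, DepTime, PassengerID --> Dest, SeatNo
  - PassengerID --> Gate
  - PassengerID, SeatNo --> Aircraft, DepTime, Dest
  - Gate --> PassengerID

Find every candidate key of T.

{Aircraft, DepTime, Gate}, {Aircraft, DepTime, PassengerID}, {Gate, SeatNo}, {PassengerID, SeatNo}

Closure of {Gate, SeatNo} is {Aircraft, DepTime, Dest, Gate, PassengerID, SeatNo}, the whole schema; {Gate, SeatNo} is a candidate key.
Closure of {PassengerID, SeatNo} is {Aircraft, DepTime, Dest, Gate, PassengerID, SeatNo}, the whole schema; {PassengerID, SeatNo} is a candidate key.
Closure of {Aircraft, DepTime, Gate} is {Aircraft, DepTime, Dest, Gate, PassengerID, SeatNo}, the whole schema; {Aircraft, DepTime, Gate} is a candidate key.
Closure of {Aircraft, DepTime, PassengerID} is {Aircraft, DepTime, Dest, Gate, PassengerID, SeatNo}, the whole schema; {Aircraft, DepTime, PassengerID} is a candidate key.
These are minimal and exhaustive — every other superkey contains one of them.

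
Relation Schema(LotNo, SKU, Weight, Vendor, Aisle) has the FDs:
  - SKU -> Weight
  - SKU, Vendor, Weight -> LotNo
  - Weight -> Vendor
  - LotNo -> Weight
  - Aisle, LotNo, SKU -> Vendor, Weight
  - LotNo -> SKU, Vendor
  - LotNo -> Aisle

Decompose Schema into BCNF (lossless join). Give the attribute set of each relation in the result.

{Aisle, LotNo, SKU, Weight}; {Vendor, Weight}

Candidate keys of the original relation: {LotNo}, {SKU}.
In {Aisle, LotNo, SKU, Vendor, Weight}, {Weight} is not a superkey ({Weight}⁺ restricted to this set is {Vendor, Weight}), so split on Weight -> Vendor into {Vendor, Weight} and {Aisle, LotNo, SKU, Weight}.
{Vendor, Weight} has no BCNF violation.
{Aisle, LotNo, SKU, Weight} has no BCNF violation.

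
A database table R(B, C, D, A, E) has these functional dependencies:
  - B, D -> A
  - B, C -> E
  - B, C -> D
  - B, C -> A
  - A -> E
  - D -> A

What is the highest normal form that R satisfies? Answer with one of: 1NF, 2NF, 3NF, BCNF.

2NF

Candidate key: {B, C}. Prime attributes: {B, C}.
B, D -> A: {B, D}⁺ = {A, B, D, E}, which is not all of the attributes, so the left side is not a superkey — BCNF is violated.
B, D -> A has non-prime {A} on the right and a non-superkey on the left, so 3NF fails.
Checking every proper subset of each key, none determines a non-prime attribute — 2NF is satisfied.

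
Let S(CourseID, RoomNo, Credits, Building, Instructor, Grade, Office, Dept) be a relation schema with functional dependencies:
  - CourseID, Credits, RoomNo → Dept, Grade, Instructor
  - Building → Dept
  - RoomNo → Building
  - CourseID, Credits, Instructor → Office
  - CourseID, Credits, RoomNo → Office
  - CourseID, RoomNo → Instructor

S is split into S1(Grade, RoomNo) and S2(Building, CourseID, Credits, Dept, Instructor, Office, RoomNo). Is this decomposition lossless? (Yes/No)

No

Common attributes: {RoomNo}; their closure is {Building, Dept, RoomNo}.
Neither S1 nor S2 is contained in that closure, so the decomposition is lossy.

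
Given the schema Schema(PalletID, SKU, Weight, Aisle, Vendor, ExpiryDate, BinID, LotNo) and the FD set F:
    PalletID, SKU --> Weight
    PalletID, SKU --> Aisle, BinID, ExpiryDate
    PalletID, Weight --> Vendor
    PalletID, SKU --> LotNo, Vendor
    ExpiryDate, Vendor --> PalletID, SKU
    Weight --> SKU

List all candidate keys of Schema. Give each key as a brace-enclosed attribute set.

{ExpiryDate, Vendor}, {PalletID, SKU}, {PalletID, Weight}

{ExpiryDate, Vendor}⁺ = {Aisle, BinID, ExpiryDate, LotNo, PalletID, SKU, Vendor, Weight} — all of the relation — so {ExpiryDate, Vendor} is a candidate key.
{PalletID, SKU}⁺ = {Aisle, BinID, ExpiryDate, LotNo, PalletID, SKU, Vendor, Weight} — all of the relation — so {PalletID, SKU} is a candidate key.
{PalletID, Weight}⁺ = {Aisle, BinID, ExpiryDate, LotNo, PalletID, SKU, Vendor, Weight} — all of the relation — so {PalletID, Weight} is a candidate key.
These are minimal and exhaustive — every other superkey contains one of them.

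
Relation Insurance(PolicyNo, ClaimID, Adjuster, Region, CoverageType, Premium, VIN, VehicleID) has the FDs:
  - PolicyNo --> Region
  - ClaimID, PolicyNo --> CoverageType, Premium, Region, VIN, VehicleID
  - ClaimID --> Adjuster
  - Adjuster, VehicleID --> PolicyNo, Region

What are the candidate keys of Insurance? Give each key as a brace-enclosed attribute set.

No FD produces {ClaimID}, so it must be in every candidate key.
{ClaimID, PolicyNo}⁺ = {Adjuster, ClaimID, CoverageType, PolicyNo, Premium, Region, VIN, VehicleID} — all of the relation — so {ClaimID, PolicyNo} is a candidate key.
{ClaimID, VehicleID}⁺ = {Adjuster, ClaimID, CoverageType, PolicyNo, Premium, Region, VIN, VehicleID} — all of the relation — so {ClaimID, VehicleID} is a candidate key.
No proper subset of any of these is a key, and no other minimal superkey exists.

{ClaimID, PolicyNo}, {ClaimID, VehicleID}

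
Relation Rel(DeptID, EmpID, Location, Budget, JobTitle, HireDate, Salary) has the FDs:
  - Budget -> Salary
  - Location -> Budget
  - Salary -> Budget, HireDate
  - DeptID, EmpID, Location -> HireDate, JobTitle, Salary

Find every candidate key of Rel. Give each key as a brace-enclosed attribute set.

{DeptID, EmpID, Location}

{DeptID, EmpID, Location} never appear on the right of any FD, so every key must include all of them.
{DeptID, EmpID, Location}⁺ = {Budget, DeptID, EmpID, HireDate, JobTitle, Location, Salary} — all of the relation — so {DeptID, EmpID, Location} is a candidate key.
No other minimal set has full closure, so this is the only candidate key.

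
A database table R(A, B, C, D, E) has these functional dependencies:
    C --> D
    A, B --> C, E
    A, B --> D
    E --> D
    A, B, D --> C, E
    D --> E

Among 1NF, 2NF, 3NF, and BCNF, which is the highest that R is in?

2NF

Candidate key: {A, B}. Prime attributes: {A, B}.
C --> D breaks BCNF: {C}⁺ = {C, D, E}, so {C} is not a superkey.
C --> D has non-prime {D} on the right and a non-superkey on the left, so 3NF fails.
Checking every proper subset of each key, none determines a non-prime attribute — 2NF is satisfied.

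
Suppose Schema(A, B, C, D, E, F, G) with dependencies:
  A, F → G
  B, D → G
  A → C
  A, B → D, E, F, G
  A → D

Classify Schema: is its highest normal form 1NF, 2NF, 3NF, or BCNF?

Candidate key: {A, B}. Prime attributes: {A, B}.
A, F → G: {A, F}⁺ = {A, C, D, F, G}, which is not all of the attributes, so the left side is not a superkey — BCNF is violated.
Because {G} is non-prime and the left side of A, F → G is not a superkey, the relation is not in 3NF.
The proper key subset {A} of {A, B} determines non-prime {C, D}, so the relation is not even in 2NF.

1NF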